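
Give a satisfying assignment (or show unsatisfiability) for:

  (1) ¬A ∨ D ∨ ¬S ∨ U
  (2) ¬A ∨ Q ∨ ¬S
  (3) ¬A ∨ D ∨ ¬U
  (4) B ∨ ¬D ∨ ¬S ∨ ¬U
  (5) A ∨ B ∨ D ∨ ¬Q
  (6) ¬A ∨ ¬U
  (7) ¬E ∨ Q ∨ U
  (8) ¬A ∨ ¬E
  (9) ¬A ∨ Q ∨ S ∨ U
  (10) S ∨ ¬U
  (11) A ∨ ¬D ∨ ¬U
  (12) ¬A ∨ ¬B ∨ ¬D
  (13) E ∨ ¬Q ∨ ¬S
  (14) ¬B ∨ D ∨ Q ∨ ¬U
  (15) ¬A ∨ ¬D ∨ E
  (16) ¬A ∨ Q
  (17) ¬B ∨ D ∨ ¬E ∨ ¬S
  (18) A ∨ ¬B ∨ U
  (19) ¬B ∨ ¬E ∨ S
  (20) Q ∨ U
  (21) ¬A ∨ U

B = False; Q = False; U = True; D = False; A = False; E = False; S = True

Set B = False.
Set Q = False.
  then (¬A ∨ Q) forces A = False.
  then (Q ∨ U) forces U = True.
  then (S ∨ ¬U) forces S = True.
  then (A ∨ ¬D ∨ ¬U) forces D = False.
Set E = False.
All clauses satisfied.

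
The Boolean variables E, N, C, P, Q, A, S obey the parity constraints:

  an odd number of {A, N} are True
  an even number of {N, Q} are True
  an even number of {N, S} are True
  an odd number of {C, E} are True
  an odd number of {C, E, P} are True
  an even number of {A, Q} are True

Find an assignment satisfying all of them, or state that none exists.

Unsatisfiable — no assignment works.

Adding constraints 1, 2, 6 mod 2: every variable appears an even number of times on the left, so the left side is 0.
But the right sides sum to 1 (mod 2). 0 ≠ 1 — the system is inconsistent.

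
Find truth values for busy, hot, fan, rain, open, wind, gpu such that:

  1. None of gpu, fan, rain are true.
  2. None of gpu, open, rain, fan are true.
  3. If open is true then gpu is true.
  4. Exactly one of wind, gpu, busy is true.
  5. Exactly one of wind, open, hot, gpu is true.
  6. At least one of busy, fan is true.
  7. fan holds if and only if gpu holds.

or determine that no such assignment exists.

busy: True, hot: True, fan: False, rain: False, open: False, wind: False, gpu: False

  (1) {gpu, fan, rain}: 0 true — none ✓
  (2) {gpu, open, rain, fan}: 0 true — none ✓
  (3) open=F ⇒ gpu: vacuous ✓
  (4) {wind, gpu, busy}: 1 true — exactly one ✓
  (5) {wind, open, hot, gpu}: 1 true — exactly one ✓
  (6) {busy, fan}: 1 true — at least one ✓
  (7) fan=F, gpu=F — same ✓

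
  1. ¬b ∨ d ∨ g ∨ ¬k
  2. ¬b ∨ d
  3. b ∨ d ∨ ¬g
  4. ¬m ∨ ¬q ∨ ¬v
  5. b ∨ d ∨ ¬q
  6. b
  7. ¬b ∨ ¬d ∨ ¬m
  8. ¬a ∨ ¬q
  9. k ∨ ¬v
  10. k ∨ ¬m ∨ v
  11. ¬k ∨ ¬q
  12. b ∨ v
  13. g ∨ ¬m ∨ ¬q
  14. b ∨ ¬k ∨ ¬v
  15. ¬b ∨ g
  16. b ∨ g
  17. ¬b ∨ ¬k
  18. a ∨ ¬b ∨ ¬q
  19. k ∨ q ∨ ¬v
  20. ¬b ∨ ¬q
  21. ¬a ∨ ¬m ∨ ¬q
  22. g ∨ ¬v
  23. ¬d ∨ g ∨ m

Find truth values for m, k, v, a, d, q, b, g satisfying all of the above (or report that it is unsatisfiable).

Unit clause (b) forces b = True.
In (¬b ∨ g) only g is left, so g = True.
In (¬b ∨ ¬k) only ¬k is left, so k = False.
In (¬b ∨ ¬q) only ¬q is left, so q = False.
In (¬b ∨ d) only d is left, so d = True.
In (¬b ∨ ¬d ∨ ¬m) only ¬m is left, so m = False.
In (k ∨ ¬v) only ¬v is left, so v = False.
Set a = False.
All clauses satisfied.

m = False, k = False, v = False, a = False, d = True, q = False, b = True, g = True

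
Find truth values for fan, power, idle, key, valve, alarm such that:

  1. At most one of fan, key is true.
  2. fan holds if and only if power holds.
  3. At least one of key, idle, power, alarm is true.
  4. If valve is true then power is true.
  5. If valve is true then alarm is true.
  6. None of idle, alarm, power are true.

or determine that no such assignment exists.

fan=F; power=F; idle=F; key=T; valve=F; alarm=F

  (1) {fan, key}: 1 true — at most one ✓
  (2) fan=F, power=F — same ✓
  (3) {key, idle, power, alarm}: 1 true — at least one ✓
  (4) valve=F ⇒ power: vacuous ✓
  (5) valve=F ⇒ alarm: vacuous ✓
  (6) {idle, alarm, power}: 0 true — none ✓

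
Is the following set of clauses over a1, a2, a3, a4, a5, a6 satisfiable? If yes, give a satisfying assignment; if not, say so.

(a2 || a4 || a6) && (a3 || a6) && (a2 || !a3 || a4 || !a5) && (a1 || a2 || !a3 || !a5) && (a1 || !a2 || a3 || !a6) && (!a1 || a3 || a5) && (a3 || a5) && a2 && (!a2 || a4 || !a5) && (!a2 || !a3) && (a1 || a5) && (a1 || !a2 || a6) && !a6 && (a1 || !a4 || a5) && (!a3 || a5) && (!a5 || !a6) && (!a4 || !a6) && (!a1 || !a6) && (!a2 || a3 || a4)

Case a2 = True:
  (!a2 || !a3) forces a3 = False.
  (a3 || a6) forces a6 = True.
  Clause (!a6) is falsified — contradiction.
Case a2 = False:
  Clause (a2) is falsified — contradiction.
Both cases fail, so the formula is unsatisfiable.

The formula is unsatisfiable.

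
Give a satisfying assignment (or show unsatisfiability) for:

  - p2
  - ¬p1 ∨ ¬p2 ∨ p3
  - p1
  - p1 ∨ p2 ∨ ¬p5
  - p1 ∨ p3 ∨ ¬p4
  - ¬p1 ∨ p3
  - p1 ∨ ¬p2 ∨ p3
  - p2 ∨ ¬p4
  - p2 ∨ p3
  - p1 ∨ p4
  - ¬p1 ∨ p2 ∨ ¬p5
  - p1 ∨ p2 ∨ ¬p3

Unit clause (p2) forces p2 = True.
Unit clause (p1) forces p1 = True.
In (¬p1 ∨ p3) only p3 is left, so p3 = True.
Set p4 = True.
Set p5 = False.
All clauses satisfied.

p1 = True, p2 = True, p3 = True, p4 = True, p5 = False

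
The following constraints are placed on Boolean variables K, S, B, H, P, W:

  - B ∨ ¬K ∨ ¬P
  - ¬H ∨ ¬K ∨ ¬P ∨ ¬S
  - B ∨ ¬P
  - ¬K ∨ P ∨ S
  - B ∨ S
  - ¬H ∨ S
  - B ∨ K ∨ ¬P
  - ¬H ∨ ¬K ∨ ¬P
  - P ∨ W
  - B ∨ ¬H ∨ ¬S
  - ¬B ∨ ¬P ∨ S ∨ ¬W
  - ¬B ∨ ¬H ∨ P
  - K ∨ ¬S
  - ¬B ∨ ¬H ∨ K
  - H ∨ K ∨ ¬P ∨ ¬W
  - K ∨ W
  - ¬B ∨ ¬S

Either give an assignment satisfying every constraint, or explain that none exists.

Set K = True.
Set S = False.
  then (¬K ∨ P ∨ S) forces P = True.
  then (B ∨ S) forces B = True.
  then (¬H ∨ S) forces H = False.
  then (¬B ∨ ¬P ∨ S ∨ ¬W) forces W = False.
All clauses satisfied.

K=T; S=F; B=T; H=F; P=T; W=F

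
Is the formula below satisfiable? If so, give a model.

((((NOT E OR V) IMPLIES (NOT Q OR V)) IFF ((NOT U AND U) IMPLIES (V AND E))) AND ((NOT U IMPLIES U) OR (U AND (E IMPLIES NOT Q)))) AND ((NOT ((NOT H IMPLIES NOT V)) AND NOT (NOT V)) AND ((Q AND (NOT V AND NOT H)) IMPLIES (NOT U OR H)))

U = True; Q = False; H = False; E = False; V = True

  (((NOT E OR V) IMPLIES (NOT Q OR V)) IFF ((NOT U AND U) IMPLIES (V AND E))) AND ((NOT U IMPLIES U) OR (U AND (E IMPLIES NOT Q))) = True
    ((NOT E OR V) IMPLIES (NOT Q OR V)) IFF ((NOT U AND U) IMPLIES (V AND E)) = True
      (NOT E OR V) IMPLIES (NOT Q OR V) = True
        NOT E OR V = True
          NOT E = True
        NOT Q OR V = True
          NOT Q = True
      (NOT U AND U) IMPLIES (V AND E) = True
        NOT U AND U = False
          NOT U = False
        V AND E = False
    (NOT U IMPLIES U) OR (U AND (E IMPLIES NOT Q)) = True
      NOT U IMPLIES U = True
        NOT U = False
      U AND (E IMPLIES NOT Q) = True
        E IMPLIES NOT Q = True
          NOT Q = True
  (NOT ((NOT H IMPLIES NOT V)) AND NOT (NOT V)) AND ((Q AND (NOT V AND NOT H)) IMPLIES (NOT U OR H)) = True
    NOT ((NOT H IMPLIES NOT V)) AND NOT (NOT V) = True
      NOT ((NOT H IMPLIES NOT V)) = True
        NOT H IMPLIES NOT V = False
          NOT H = True
          NOT V = False
      NOT (NOT V) = True
        NOT V = False
    (Q AND (NOT V AND NOT H)) IMPLIES (NOT U OR H) = True
      Q AND (NOT V AND NOT H) = False
        NOT V AND NOT H = False
          NOT V = False
          NOT H = True
      NOT U OR H = False
        NOT U = False
Both conjuncts True, so the formula holds.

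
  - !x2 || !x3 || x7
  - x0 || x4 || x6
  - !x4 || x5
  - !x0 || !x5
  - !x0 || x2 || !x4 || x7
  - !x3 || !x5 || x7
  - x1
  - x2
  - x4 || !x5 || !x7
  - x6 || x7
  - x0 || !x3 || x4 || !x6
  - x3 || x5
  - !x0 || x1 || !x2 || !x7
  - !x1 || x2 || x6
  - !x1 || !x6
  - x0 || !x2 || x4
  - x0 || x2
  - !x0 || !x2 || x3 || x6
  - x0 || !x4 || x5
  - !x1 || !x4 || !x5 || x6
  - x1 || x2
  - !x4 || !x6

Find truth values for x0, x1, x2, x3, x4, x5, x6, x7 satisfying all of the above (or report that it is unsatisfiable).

Unit clause (x1) forces x1 = True.
Unit clause (x2) forces x2 = True.
In (!x1 || !x6) only !x6 is left, so x6 = False.
In (x6 || x7) only x7 is left, so x7 = True.
Try x0 = False:
  (x0 || x4 || x6) forces x4 = True.
  (!x4 || x5) forces x5 = True.
  clause (!x1 || !x4 || !x5 || x6) is falsified — backtrack.
So x0 = True.
  then (!x0 || !x5) forces x5 = False.
  then (x3 || x5) forces x3 = True.
  then (!x4 || x5) forces x4 = False.
All clauses satisfied.

x0=T, x1=T, x2=T, x3=T, x4=F, x5=F, x6=F, x7=T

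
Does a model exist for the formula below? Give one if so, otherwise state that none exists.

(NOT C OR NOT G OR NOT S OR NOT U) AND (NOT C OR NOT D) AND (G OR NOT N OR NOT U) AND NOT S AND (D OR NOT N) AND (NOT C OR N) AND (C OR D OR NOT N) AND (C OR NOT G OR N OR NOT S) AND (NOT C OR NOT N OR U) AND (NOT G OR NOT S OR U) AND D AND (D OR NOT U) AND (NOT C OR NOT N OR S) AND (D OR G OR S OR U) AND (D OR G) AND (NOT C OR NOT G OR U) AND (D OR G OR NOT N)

G: False; U: False; D: True; N: True; C: False; S: False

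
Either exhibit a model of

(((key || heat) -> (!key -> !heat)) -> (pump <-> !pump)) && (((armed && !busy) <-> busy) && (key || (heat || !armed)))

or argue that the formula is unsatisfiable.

key = False, busy = False, heat = True, pump = False, armed = False

  ((key || heat) -> (!key -> !heat)) -> (pump <-> !pump) = True
    (key || heat) -> (!key -> !heat) = False
      key || heat = True
      !key -> !heat = False
        !key = True
        !heat = False
    pump <-> !pump = False
      !pump = True
  ((armed && !busy) <-> busy) && (key || (heat || !armed)) = True
    (armed && !busy) <-> busy = True
      armed && !busy = False
        !busy = True
    key || (heat || !armed) = True
      heat || !armed = True
        !armed = True
Both conjuncts True, so the formula holds.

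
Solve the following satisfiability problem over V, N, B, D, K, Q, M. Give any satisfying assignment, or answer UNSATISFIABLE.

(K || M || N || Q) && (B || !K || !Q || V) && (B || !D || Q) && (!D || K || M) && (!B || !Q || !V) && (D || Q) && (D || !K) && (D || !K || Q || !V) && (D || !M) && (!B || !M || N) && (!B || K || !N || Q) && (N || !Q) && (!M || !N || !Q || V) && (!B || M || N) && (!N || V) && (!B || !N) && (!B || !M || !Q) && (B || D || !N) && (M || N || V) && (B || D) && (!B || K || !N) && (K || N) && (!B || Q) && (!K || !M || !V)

V = True; N = True; B = False; D = True; K = False; Q = True; M = True

Try V = False:
  (!N || V) forces N = False.
  (N || !Q) forces Q = False.
  (D || Q) forces D = True.
  (B || !D || Q) forces B = True.
  clause (!B || Q) is falsified — backtrack.
So V = True.
Set N = True.
  then (!B || !N) forces B = False.
  then (B || D || !N) forces D = True.
  then (B || !D || Q) forces Q = True.
Set K = False.
  then (!D || K || M) forces M = True.
All clauses satisfied.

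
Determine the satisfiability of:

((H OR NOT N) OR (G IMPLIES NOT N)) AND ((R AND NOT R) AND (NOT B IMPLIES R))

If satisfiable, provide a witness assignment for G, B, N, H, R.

Unsatisfiable

Case R = True: the conjunct NOT R is False.
Case R = False: the conjunct R is False.
Both cases fail — unsatisfiable.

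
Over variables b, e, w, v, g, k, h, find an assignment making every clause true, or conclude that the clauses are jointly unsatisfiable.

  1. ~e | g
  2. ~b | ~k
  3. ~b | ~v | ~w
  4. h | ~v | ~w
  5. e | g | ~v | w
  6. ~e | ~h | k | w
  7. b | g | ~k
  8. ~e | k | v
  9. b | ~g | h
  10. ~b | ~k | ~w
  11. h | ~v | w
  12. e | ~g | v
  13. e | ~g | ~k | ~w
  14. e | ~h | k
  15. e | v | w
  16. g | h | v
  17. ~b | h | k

Set b = False.
Set e = True.
  then (~e | g) forces g = True.
  then (b | ~g | h) forces h = True.
Set w = True.
Set v = True.
Set k = True.
All clauses satisfied.

b=F, e=T, w=T, v=T, g=T, k=T, h=T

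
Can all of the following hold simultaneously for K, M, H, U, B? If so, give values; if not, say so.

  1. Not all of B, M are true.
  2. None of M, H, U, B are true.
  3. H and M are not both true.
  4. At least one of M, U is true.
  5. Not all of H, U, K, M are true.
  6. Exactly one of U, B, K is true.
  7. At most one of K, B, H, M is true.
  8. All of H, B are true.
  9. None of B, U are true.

No satisfying assignment exists.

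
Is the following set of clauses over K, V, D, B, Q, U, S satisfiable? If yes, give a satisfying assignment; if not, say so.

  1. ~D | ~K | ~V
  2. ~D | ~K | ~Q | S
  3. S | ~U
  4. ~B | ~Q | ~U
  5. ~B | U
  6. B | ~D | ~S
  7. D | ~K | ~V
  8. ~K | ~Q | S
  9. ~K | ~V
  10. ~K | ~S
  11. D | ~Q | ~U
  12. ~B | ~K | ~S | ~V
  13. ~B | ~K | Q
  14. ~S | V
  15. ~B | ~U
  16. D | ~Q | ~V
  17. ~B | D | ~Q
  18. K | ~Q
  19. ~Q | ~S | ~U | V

Set K = False.
  then (K | ~Q) forces Q = False.
Set V = True.
Set D = True.
Set B = False.
  then (B | ~D | ~S) forces S = False.
  then (S | ~U) forces U = False.
All clauses satisfied.

K: False, V: True, D: True, B: False, Q: False, U: False, S: False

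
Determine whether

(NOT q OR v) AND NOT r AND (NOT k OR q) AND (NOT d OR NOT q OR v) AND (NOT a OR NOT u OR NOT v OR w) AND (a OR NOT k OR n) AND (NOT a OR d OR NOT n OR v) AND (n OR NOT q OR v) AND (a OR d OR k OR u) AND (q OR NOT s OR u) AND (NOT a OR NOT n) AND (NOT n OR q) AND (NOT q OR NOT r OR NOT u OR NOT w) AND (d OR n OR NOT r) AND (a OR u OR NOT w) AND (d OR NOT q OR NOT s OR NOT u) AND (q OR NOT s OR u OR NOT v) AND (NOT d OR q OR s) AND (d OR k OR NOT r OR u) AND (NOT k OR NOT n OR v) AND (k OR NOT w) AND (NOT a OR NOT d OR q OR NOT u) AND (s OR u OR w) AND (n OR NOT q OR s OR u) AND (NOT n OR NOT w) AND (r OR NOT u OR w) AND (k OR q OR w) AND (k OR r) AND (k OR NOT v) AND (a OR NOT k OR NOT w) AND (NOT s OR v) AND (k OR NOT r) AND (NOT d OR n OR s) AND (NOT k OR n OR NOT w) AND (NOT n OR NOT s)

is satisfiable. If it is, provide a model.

k=T; v=T; d=F; r=F; a=T; w=F; s=T; q=T; u=F; n=F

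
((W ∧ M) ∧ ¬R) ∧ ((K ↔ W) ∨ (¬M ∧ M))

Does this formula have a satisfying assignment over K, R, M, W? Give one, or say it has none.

K: True, R: False, M: True, W: True

  (W ∧ M) ∧ ¬R = True
    W ∧ M = True
    ¬R = True
  (K ↔ W) ∨ (¬M ∧ M) = True
    K ↔ W = True
    ¬M ∧ M = False
      ¬M = False
Both conjuncts True, so the formula holds.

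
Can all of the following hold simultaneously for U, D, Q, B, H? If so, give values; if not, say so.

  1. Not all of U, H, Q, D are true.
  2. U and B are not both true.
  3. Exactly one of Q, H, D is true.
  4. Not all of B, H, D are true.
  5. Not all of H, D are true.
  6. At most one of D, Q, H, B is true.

U=F, D=T, Q=F, B=F, H=F

  (1) {U, H, Q, D}: 1/4 true — not all ✓
  (2) U=F, B=F — not both ✓
  (3) {Q, H, D}: 1 true — exactly one ✓
  (4) {B, H, D}: 1/3 true — not all ✓
  (5) {H, D}: 1/2 true — not all ✓
  (6) {D, Q, H, B}: 1 true — at most one ✓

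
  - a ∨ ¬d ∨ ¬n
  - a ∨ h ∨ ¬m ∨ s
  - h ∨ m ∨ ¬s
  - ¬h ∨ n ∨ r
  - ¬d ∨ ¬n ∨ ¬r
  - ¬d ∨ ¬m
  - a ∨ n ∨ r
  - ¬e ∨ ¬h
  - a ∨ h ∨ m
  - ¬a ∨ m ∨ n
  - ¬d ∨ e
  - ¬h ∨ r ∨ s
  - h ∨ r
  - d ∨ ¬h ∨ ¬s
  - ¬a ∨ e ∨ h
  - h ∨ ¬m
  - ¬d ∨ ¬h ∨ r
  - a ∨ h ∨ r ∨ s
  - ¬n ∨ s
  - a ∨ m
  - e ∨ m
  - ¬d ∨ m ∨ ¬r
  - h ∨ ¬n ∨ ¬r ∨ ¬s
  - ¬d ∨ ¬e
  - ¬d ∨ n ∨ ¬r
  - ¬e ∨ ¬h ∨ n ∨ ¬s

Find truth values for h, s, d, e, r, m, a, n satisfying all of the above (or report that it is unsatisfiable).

Set h = True.
  then (¬e ∨ ¬h) forces e = False.
  then (¬d ∨ e) forces d = False.
  then (d ∨ ¬h ∨ ¬s) forces s = False.
  then (¬n ∨ s) forces n = False.
  then (e ∨ m) forces m = True.
  then (¬h ∨ n ∨ r) forces r = True.
Set a = True.
All clauses satisfied.

h = True; s = False; d = False; e = False; r = True; m = True; a = True; n = False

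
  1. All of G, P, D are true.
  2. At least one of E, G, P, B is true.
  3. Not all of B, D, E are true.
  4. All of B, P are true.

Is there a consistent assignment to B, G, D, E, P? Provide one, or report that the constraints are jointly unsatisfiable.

B: True, G: True, D: True, E: False, P: True

  (1) {G, P, D}: all 3 true ✓
  (2) {E, G, P, B}: 3 true — at least one ✓
  (3) {B, D, E}: 2/3 true — not all ✓
  (4) {B, P}: all 2 true ✓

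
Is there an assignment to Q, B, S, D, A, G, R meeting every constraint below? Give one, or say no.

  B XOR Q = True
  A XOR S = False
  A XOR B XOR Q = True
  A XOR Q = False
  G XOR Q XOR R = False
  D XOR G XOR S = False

Q = False, B = True, S = False, D = False, A = False, G = False, R = False

B XOR Q = T XOR F = True ✓
A XOR S = F XOR F = False ✓
A XOR B XOR Q = F XOR T XOR F = True ✓
A XOR Q = F XOR F = False ✓
G XOR Q XOR R = F XOR F XOR F = False ✓
D XOR G XOR S = F XOR F XOR F = False ✓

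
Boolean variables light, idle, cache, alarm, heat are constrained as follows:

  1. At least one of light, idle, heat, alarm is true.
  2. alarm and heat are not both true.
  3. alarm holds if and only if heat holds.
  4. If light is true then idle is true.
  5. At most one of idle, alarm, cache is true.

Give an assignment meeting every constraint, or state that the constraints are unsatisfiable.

light: True, idle: True, cache: False, alarm: False, heat: False

  (1) {light, idle, heat, alarm}: 2 true — at least one ✓
  (2) alarm=F, heat=F — not both ✓
  (3) alarm=F, heat=F — same ✓
  (4) light=T ⇒ idle: T ✓
  (5) {idle, alarm, cache}: 1 true — at most one ✓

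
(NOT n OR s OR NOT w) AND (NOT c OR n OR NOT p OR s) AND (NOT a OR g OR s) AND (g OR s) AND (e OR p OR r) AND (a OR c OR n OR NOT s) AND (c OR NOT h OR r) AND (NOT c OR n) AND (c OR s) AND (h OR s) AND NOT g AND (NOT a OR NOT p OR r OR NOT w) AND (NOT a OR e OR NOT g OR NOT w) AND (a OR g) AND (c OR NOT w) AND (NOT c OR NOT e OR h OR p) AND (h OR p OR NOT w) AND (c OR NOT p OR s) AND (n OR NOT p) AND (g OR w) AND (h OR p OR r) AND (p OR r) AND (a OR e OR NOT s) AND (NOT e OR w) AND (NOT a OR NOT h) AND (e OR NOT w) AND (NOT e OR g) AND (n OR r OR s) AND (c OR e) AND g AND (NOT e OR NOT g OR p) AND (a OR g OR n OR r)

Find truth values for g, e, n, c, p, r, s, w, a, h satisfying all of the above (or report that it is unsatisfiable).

Case g = True:
  Clause (NOT g) is falsified — contradiction.
Case g = False:
  Clause (g) is falsified — contradiction.
Both cases fail, so the formula is unsatisfiable.

No satisfying assignment exists.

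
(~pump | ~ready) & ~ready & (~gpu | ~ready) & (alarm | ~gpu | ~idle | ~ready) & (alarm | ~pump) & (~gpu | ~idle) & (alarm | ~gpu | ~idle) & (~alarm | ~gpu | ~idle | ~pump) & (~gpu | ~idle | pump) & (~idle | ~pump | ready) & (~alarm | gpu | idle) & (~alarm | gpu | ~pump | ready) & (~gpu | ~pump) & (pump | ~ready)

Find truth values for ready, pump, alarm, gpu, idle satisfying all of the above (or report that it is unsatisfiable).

Unit clause (~ready) forces ready = False.
Set pump = False.
Set alarm = True.
Set gpu = True.
  then (~gpu | ~idle) forces idle = False.
All clauses satisfied.

ready = False, pump = False, alarm = True, gpu = True, idle = False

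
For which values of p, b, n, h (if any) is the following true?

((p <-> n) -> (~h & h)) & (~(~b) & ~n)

p = True; b = True; n = False; h = False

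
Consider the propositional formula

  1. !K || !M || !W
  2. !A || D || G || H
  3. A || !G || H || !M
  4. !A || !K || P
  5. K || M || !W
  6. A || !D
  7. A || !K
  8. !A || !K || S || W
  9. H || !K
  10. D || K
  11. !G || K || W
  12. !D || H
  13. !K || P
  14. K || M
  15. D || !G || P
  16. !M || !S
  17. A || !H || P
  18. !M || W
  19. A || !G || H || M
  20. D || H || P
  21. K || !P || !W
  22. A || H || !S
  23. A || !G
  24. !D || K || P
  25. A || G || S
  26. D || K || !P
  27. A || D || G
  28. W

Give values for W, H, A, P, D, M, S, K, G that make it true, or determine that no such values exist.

Unit clause (W) forces W = True.
Try H = False:
  (H || !K) forces K = False.
  (K || M || !W) forces M = True.
  (D || K) forces D = True.
  clause (!D || H) is falsified — backtrack.
So H = True.
Set A = True.
Set P = True.
  then (K || !P || !W) forces K = True.
  then (!K || !M || !W) forces M = False.
Set D = False.
Set S = False.
Set G = True.
All clauses satisfied.

W = True; H = True; A = True; P = True; D = False; M = False; S = False; K = True; G = True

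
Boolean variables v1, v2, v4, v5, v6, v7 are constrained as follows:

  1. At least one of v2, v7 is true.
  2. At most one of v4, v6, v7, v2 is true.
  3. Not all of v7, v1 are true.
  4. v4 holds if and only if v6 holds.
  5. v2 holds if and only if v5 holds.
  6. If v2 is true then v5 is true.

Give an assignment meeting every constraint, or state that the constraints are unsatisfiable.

v1 = False, v2 = True, v4 = False, v5 = True, v6 = False, v7 = False

  (1) {v2, v7}: 1 true — at least one ✓
  (2) {v4, v6, v7, v2}: 1 true — at most one ✓
  (3) {v7, v1}: 0/2 true — not all ✓
  (4) v4=F, v6=F — same ✓
  (5) v2=T, v5=T — same ✓
  (6) v2=T ⇒ v5: T ✓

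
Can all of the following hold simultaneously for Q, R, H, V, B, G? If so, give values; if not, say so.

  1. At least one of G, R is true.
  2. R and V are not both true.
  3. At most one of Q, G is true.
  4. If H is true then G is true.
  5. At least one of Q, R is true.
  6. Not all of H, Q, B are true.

Q=T, R=T, H=F, V=F, B=T, G=F

  (1) {G, R}: 1 true — at least one ✓
  (2) R=T, V=F — not both ✓
  (3) {Q, G}: 1 true — at most one ✓
  (4) H=F ⇒ G: vacuous ✓
  (5) {Q, R}: 2 true — at least one ✓
  (6) {H, Q, B}: 2/3 true — not all ✓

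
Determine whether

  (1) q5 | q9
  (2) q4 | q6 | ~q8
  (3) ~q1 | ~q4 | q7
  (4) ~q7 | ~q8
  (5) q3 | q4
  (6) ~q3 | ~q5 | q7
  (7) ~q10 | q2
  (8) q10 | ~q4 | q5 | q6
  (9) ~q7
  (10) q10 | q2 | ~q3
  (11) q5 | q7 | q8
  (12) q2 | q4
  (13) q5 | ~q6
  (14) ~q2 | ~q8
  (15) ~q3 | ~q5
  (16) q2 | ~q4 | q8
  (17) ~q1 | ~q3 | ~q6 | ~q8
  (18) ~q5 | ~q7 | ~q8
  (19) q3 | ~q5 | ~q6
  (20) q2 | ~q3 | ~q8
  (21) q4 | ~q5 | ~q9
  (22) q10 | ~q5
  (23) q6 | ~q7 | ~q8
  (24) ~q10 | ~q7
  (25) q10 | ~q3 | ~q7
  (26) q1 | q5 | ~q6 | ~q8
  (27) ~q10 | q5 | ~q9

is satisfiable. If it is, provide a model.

Unit clause (~q7) forces q7 = False.
Set q1 = False.
Set q2 = True.
  then (~q2 | ~q8) forces q8 = False.
  then (q5 | q7 | q8) forces q5 = True.
  then (~q3 | ~q5) forces q3 = False.
  then (q3 | ~q5 | ~q6) forces q6 = False.
  then (q10 | ~q5) forces q10 = True.
  then (q3 | q4) forces q4 = True.
Set q9 = True.
All clauses satisfied.

q1 = False, q2 = True, q3 = False, q4 = True, q5 = True, q6 = False, q7 = False, q8 = False, q9 = True, q10 = True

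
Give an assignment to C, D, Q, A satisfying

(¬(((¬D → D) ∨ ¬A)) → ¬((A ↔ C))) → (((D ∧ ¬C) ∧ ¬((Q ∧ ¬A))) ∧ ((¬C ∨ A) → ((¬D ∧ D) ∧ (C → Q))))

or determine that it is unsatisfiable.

C: True; D: False; Q: False; A: True

  (¬(((¬D → D) ∨ ¬A)) → ¬((A ↔ C))) → (((D ∧ ¬C) ∧ ¬((Q ∧ ¬A))) ∧ ((¬C ∨ A) → ((¬D ∧ D) ∧ (C → Q)))) = True
    ¬(((¬D → D) ∨ ¬A)) → ¬((A ↔ C)) = False
      ¬(((¬D → D) ∨ ¬A)) = True
        (¬D → D) ∨ ¬A = False
          ¬D → D = False
            ¬D = True
          ¬A = False
      ¬((A ↔ C)) = False
        A ↔ C = True
    ((D ∧ ¬C) ∧ ¬((Q ∧ ¬A))) ∧ ((¬C ∨ A) → ((¬D ∧ D) ∧ (C → Q))) = False
      (D ∧ ¬C) ∧ ¬((Q ∧ ¬A)) = False
        D ∧ ¬C = False
          ¬C = False
        ¬((Q ∧ ¬A)) = True
          Q ∧ ¬A = False
            ¬A = False
      (¬C ∨ A) → ((¬D ∧ D) ∧ (C → Q)) = False
        ¬C ∨ A = True
          ¬C = False
        (¬D ∧ D) ∧ (C → Q) = False
          ¬D ∧ D = False
            ¬D = True
          C → Q = False
The formula evaluates to True.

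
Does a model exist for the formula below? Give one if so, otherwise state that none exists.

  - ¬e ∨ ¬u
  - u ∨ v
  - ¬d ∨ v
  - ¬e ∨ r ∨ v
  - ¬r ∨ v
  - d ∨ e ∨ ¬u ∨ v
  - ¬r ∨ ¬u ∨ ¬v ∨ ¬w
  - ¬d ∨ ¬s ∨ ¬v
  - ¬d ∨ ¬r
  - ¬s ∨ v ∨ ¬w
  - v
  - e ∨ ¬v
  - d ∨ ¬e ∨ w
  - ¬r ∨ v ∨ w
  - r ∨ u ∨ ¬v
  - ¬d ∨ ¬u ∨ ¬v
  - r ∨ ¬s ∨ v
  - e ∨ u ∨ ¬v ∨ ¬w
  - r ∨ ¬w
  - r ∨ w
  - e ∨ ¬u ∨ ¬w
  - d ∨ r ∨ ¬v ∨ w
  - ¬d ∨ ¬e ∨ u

u = False, v = True, w = True, d = False, e = True, s = True, r = True

Unit clause (v) forces v = True.
In (e ∨ ¬v) only e is left, so e = True.
In (¬e ∨ ¬u) only ¬u is left, so u = False.
In (r ∨ u ∨ ¬v) only r is left, so r = True.
In (¬d ∨ ¬e ∨ u) only ¬d is left, so d = False.
In (d ∨ ¬e ∨ w) only w is left, so w = True.
Set s = True.
All clauses satisfied.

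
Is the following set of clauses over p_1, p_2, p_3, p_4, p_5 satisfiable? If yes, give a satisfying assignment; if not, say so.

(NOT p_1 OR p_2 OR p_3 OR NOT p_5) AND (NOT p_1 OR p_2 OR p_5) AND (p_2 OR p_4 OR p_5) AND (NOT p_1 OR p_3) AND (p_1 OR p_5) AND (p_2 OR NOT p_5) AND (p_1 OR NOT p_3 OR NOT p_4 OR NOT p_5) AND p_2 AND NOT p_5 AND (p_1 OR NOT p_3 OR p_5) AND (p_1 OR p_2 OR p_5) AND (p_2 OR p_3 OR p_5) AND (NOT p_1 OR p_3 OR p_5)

p_1=T, p_2=T, p_3=T, p_4=F, p_5=F

Unit clause (p_2) forces p_2 = True.
Unit clause (NOT p_5) forces p_5 = False.
In (p_1 OR p_5) only p_1 is left, so p_1 = True.
In (NOT p_1 OR p_3 OR p_5) only p_3 is left, so p_3 = True.
Set p_4 = False.
All clauses satisfied.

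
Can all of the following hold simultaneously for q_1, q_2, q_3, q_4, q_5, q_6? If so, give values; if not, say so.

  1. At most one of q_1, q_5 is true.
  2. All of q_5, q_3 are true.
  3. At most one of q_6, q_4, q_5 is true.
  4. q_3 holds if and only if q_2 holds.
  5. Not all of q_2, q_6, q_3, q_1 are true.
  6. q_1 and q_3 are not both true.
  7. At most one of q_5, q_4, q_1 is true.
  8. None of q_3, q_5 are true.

Case q_3 = True:
  Constraint (8) is violated (q_3=T) — contradiction.
Case q_3 = False:
  Constraint (2) is violated (q_3=F) — contradiction.
Both cases fail — unsatisfiable.

The formula is unsatisfiable.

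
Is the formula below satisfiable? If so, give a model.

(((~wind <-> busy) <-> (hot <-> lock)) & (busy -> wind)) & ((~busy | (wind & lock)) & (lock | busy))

wind=F; lock=T; busy=F; hot=F

  ((~wind <-> busy) <-> (hot <-> lock)) & (busy -> wind) = True
    (~wind <-> busy) <-> (hot <-> lock) = True
      ~wind <-> busy = False
        ~wind = True
      hot <-> lock = False
    busy -> wind = True
  (~busy | (wind & lock)) & (lock | busy) = True
    ~busy | (wind & lock) = True
      ~busy = True
      wind & lock = False
    lock | busy = True
Both conjuncts True, so the formula holds.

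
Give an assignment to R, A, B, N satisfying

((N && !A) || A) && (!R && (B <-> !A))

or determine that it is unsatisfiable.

R: False, A: True, B: False, N: False

  (N && !A) || A = True
    N && !A = False
      !A = False
  !R && (B <-> !A) = True
    !R = True
    B <-> !A = True
      !A = False
Both conjuncts True, so the formula holds.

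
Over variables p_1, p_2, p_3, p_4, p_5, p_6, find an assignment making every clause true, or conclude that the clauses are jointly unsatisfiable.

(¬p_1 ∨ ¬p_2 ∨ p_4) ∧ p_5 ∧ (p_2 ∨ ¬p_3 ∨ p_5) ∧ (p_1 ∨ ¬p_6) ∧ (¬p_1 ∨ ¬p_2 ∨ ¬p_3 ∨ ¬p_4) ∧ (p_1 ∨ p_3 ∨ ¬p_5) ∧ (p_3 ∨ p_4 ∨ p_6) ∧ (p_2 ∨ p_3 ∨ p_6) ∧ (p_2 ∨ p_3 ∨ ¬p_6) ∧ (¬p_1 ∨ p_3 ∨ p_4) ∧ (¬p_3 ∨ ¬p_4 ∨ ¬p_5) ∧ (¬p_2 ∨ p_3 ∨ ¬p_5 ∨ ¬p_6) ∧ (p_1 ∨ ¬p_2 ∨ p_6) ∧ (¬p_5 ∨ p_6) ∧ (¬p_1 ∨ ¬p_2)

p_1 = True, p_2 = False, p_3 = True, p_4 = False, p_5 = True, p_6 = True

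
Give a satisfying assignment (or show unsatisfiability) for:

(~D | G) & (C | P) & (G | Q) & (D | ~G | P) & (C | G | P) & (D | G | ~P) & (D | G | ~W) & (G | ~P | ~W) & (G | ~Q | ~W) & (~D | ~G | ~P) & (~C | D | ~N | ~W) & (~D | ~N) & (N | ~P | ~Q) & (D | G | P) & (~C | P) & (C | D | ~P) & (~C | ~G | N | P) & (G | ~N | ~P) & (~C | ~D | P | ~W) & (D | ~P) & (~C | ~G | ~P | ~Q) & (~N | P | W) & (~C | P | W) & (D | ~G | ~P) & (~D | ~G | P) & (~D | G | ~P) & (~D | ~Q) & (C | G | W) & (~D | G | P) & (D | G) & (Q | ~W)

No satisfying assignment exists.

Case P = True:
  (D | ~P) forces D = True.
  (~D | G) forces G = True.
  Clause (~D | ~G | ~P) is falsified — contradiction.
Case P = False:
  (C | P) forces C = True.
  Clause (~C | P) is falsified — contradiction.
Both cases fail, so the formula is unsatisfiable.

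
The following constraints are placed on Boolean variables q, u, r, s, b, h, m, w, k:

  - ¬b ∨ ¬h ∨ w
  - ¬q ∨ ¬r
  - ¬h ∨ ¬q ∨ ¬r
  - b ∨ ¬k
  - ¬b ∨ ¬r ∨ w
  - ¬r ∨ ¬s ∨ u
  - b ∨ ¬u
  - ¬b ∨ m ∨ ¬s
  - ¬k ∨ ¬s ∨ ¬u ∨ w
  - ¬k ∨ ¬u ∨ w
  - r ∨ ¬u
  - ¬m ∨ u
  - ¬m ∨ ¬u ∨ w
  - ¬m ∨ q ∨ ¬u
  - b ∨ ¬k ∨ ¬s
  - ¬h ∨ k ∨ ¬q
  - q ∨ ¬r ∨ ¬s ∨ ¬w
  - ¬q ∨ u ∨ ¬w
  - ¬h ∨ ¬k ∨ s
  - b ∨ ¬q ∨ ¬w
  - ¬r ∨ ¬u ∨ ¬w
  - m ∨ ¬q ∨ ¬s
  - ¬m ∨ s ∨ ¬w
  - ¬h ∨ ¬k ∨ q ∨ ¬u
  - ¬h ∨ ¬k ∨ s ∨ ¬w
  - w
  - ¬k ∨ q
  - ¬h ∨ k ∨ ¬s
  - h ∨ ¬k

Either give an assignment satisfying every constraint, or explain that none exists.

Unit clause (w) forces w = True.
Try q = True:
  (¬q ∨ ¬r) forces r = False.
  (r ∨ ¬u) forces u = False.
  clause (¬q ∨ u ∨ ¬w) is falsified — backtrack.
So q = False.
  then (¬k ∨ q) forces k = False.
Set u = False.
  then (¬m ∨ u) forces m = False.
Set r = True.
  then (¬r ∨ ¬s ∨ u) forces s = False.
Set b = True.
Set h = False.
All clauses satisfied.

q = False; u = False; r = True; s = False; b = True; h = False; m = False; w = True; k = False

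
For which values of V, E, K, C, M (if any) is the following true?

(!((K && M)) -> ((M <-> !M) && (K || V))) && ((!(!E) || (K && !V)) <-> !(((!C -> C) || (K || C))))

V = True, E = False, K = True, C = True, M = True

  !((K && M)) -> ((M <-> !M) && (K || V)) = True
    !((K && M)) = False
      K && M = True
    (M <-> !M) && (K || V) = False
      M <-> !M = False
        !M = False
      K || V = True
  (!(!E) || (K && !V)) <-> !(((!C -> C) || (K || C))) = True
    !(!E) || (K && !V) = False
      !(!E) = False
        !E = True
      K && !V = False
        !V = False
    !(((!C -> C) || (K || C))) = False
      (!C -> C) || (K || C) = True
        !C -> C = True
          !C = False
        K || C = True
Both conjuncts True, so the formula holds.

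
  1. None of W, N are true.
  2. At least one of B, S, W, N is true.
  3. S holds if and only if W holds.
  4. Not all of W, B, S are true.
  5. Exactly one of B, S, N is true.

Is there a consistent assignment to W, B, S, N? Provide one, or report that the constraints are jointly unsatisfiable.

W = False; B = True; S = False; N = False

  (1) {W, N}: 0 true — none ✓
  (2) {B, S, W, N}: 1 true — at least one ✓
  (3) S=F, W=F — same ✓
  (4) {W, B, S}: 1/3 true — not all ✓
  (5) {B, S, N}: 1 true — exactly one ✓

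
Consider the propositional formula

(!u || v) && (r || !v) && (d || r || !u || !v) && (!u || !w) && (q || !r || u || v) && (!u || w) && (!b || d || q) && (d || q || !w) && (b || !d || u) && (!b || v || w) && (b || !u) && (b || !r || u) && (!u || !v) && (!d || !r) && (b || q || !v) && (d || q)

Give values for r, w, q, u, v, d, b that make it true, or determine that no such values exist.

r = True, w = False, q = True, u = False, v = True, d = False, b = True

Set r = True.
  then (!d || !r) forces d = False.
  then (d || q) forces q = True.
Set w = False.
  then (!u || w) forces u = False.
  then (b || !r || u) forces b = True.
  then (!b || v || w) forces v = True.
All clauses satisfied.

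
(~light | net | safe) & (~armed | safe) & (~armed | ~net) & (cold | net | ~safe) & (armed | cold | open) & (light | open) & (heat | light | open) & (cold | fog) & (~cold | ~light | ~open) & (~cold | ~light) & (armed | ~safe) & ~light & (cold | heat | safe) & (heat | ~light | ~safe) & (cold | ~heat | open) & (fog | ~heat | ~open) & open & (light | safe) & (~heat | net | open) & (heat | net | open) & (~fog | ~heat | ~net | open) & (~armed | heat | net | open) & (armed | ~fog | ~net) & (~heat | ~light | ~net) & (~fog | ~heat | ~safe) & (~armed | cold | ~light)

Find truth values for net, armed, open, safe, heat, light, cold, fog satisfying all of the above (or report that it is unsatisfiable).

net = False; armed = True; open = True; safe = True; heat = False; light = False; cold = True; fog = False

Unit clause (~light) forces light = False.
Unit clause (open) forces open = True.
In (light | safe) only safe is left, so safe = True.
In (armed | ~safe) only armed is left, so armed = True.
In (~armed | ~net) only ~net is left, so net = False.
In (cold | net | ~safe) only cold is left, so cold = True.
Set heat = False.
Set fog = False.
All clauses satisfied.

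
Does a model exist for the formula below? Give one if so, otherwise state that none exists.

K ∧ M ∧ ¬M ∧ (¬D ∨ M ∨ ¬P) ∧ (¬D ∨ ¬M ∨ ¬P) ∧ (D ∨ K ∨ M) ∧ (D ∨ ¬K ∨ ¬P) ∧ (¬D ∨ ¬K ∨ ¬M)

Unsatisfiable — no assignment works.

Case M = True:
  Clause (¬M) is falsified — contradiction.
Case M = False:
  Clause (M) is falsified — contradiction.
Both cases fail, so the formula is unsatisfiable.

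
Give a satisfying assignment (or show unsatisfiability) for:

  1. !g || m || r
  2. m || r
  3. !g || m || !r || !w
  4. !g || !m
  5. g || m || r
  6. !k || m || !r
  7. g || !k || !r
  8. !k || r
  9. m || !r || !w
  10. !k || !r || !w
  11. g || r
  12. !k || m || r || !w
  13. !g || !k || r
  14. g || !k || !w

Set w = False.
Try r = False:
  (m || r) forces m = True.
  (!g || !m) forces g = False.
  clause (g || r) is falsified — backtrack.
So r = True.
Set k = False.
Set m = False.
Set g = False.
All clauses satisfied.

w = False, r = True, k = False, m = False, g = False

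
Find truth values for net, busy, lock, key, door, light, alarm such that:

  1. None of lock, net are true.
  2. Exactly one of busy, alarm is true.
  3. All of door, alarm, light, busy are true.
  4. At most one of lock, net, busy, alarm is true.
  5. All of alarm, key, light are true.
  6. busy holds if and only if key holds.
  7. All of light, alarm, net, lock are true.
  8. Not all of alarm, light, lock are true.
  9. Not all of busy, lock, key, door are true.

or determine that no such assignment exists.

Case net = True:
  Constraint (1) is violated (net=T) — contradiction.
Case net = False:
  Constraint (7) is violated (net=F) — contradiction.
Both cases fail — unsatisfiable.

No satisfying assignment exists.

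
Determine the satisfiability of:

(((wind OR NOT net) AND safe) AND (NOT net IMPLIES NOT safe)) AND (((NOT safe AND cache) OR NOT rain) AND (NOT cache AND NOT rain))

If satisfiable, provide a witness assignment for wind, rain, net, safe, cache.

wind = True, rain = False, net = True, safe = True, cache = False

  ((wind OR NOT net) AND safe) AND (NOT net IMPLIES NOT safe) = True
    (wind OR NOT net) AND safe = True
      wind OR NOT net = True
        NOT net = False
    NOT net IMPLIES NOT safe = True
      NOT net = False
      NOT safe = False
  ((NOT safe AND cache) OR NOT rain) AND (NOT cache AND NOT rain) = True
    (NOT safe AND cache) OR NOT rain = True
      NOT safe AND cache = False
        NOT safe = False
      NOT rain = True
    NOT cache AND NOT rain = True
      NOT cache = True
      NOT rain = True
Both conjuncts True, so the formula holds.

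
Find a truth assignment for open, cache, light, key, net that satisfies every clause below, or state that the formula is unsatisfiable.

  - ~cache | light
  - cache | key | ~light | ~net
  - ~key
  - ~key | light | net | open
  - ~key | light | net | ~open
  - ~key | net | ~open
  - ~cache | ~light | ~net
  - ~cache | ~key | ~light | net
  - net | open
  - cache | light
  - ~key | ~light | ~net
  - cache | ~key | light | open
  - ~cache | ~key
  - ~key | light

open = True, cache = False, light = True, key = False, net = False

Unit clause (~key) forces key = False.
Set open = True.
Set cache = False.
  then (cache | light) forces light = True.
  then (cache | key | ~light | ~net) forces net = False.
All clauses satisfied.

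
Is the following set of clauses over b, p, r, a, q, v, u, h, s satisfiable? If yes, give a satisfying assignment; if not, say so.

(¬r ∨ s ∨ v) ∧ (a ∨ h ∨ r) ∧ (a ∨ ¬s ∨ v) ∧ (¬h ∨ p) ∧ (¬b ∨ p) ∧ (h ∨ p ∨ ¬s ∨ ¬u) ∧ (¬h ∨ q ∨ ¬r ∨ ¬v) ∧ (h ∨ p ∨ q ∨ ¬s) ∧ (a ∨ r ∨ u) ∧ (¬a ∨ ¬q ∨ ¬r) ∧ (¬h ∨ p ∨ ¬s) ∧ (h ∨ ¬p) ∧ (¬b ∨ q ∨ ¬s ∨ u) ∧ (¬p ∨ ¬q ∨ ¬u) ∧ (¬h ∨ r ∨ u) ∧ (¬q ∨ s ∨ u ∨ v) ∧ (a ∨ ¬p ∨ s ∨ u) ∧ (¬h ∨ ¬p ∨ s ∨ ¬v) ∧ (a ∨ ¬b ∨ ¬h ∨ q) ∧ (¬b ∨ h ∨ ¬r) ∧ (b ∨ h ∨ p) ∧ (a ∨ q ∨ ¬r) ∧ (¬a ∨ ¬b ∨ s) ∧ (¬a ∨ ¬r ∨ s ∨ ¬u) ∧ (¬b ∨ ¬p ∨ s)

Set b = False.
Try p = False:
  (¬h ∨ p) forces h = False.
  clause (b ∨ h ∨ p) is falsified — backtrack.
So p = True.
  then (h ∨ ¬p) forces h = True.
Set r = False.
  then (¬h ∨ r ∨ u) forces u = True.
  then (¬p ∨ ¬q ∨ ¬u) forces q = False.
Set a = True.
Set v = True.
  then (¬h ∨ ¬p ∨ s ∨ ¬v) forces s = True.
All clauses satisfied.

b = False, p = True, r = False, a = True, q = False, v = True, u = True, h = True, s = True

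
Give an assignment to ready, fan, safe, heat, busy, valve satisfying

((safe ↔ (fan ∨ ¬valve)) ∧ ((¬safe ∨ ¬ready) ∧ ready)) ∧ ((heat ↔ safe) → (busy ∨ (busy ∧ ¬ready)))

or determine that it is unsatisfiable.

ready = True, fan = False, safe = False, heat = True, busy = True, valve = True

  (safe ↔ (fan ∨ ¬valve)) ∧ ((¬safe ∨ ¬ready) ∧ ready) = True
    safe ↔ (fan ∨ ¬valve) = True
      fan ∨ ¬valve = False
        ¬valve = False
    (¬safe ∨ ¬ready) ∧ ready = True
      ¬safe ∨ ¬ready = True
        ¬safe = True
        ¬ready = False
  (heat ↔ safe) → (busy ∨ (busy ∧ ¬ready)) = True
    heat ↔ safe = False
    busy ∨ (busy ∧ ¬ready) = True
      busy ∧ ¬ready = False
        ¬ready = False
Both conjuncts True, so the formula holds.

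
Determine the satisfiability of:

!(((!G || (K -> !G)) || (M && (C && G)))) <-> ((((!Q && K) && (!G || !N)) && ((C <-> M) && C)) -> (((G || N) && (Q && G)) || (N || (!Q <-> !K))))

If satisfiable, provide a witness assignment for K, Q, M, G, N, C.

K: True, Q: True, M: True, G: True, N: False, C: False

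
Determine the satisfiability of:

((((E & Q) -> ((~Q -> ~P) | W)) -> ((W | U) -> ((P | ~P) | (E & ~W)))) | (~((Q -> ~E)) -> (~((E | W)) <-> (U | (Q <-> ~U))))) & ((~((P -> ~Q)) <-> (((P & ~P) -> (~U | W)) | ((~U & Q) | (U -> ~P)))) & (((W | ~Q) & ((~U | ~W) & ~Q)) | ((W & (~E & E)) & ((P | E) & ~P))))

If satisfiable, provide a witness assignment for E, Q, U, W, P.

Unsatisfiable — no assignment works.

Case P = True: the formula simplifies to ~(~Q) & ((W | ~Q) & ((~U | ~W) & ~Q)).
  Q = True: the conjunct ~Q is False.
  Q = False: the conjunct ~(~Q) becomes ~(~False) = False.
Case P = False: the conjunct ~((P -> ~Q)) <-> (((P & ~P) -> (~U | W)) | ((~U & Q) | (U -> ~P))) becomes ~True <-> (True | True) = False.
Both cases fail — unsatisfiable.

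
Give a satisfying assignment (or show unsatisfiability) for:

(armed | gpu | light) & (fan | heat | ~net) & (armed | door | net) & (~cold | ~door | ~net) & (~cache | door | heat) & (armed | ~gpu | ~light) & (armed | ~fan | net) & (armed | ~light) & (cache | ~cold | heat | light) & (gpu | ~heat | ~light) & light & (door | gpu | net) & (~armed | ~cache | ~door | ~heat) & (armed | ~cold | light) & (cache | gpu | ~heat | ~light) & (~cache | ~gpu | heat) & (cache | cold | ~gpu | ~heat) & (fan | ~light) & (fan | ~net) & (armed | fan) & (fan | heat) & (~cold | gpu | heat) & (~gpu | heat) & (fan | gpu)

cache: True, net: True, gpu: True, fan: True, cold: False, door: False, heat: True, armed: True, light: True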